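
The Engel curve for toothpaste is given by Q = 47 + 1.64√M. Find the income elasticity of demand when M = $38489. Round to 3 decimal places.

0.436

At M = 38489: Q = 368.745.
dQ/dM = 1.64/(2√M) = 0.0041797 at this income.
η = (dQ/dM)·(M/Q) = 0.0041797 × (38489/368.745) = 0.436.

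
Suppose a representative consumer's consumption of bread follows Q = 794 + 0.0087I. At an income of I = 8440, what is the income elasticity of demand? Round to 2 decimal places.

At I = 8440: Q = 867.428.
dQ/dI = 0.0087.
η = (dQ/dI)·(I/Q) = 0.0087 × (8440/867.428) = 0.08.

0.08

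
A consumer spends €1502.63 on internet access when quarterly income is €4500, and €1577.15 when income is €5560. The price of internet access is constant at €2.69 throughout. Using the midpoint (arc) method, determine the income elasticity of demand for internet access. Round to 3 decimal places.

With a constant price, Q₁ = 1502.63/2.69 = 558.599 and Q₂ = 1577.15/2.69 = 586.301 (equivalently, work directly with expenditure since P cancels).
Midpoint %ΔQ = (1577.15 − 1502.63)/1539.89 = 0.04839; midpoint %ΔI = (5560 − 4500)/5030 = 0.21074.
η = 0.04839 / 0.21074 = 0.230.

0.230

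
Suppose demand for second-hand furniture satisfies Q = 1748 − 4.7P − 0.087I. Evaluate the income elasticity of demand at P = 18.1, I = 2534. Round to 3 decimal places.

At P = 18.1, I = 2534: Q = 1442.472.
Holding P constant, ∂Q/∂I = −0.087.
η_I = (∂Q/∂I)·(I/Q) = -0.087 × (2534/1442.472) = -0.153.

-0.153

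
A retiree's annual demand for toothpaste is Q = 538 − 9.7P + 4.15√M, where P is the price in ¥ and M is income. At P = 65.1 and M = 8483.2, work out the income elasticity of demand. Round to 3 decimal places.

At P = 65.1, M = 8483.2: Q = 288.763.
Holding P constant, ∂Q/∂M = 4.15/(2√M) = 0.0225288.
η_M = (∂Q/∂M)·(M/Q) = 0.0225288 × (8483.2/288.763) = 0.662.

0.662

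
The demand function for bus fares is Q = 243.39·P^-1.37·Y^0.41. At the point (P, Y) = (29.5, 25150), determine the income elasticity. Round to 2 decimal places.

For a multiplicative demand Q = A·P^α·Y^β, the income elasticity is β everywhere.
Here β = 0.41, so η = 0.41.

0.41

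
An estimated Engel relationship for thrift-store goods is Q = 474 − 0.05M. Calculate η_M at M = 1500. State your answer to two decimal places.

At M = 1500: Q = 399.000.
dQ/dM = −0.05.
η = (dQ/dM)·(M/Q) = -0.05 × (1500/399.000) = -0.19.

-0.19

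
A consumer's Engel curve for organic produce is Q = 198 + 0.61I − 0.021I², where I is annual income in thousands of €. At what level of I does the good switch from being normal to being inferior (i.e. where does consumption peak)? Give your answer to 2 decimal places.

dQ/dI = 0.61 − 0.042I.
The good is inferior where dQ/dI < 0. Setting dQ/dI = 0 gives I = 0.61 / 0.042 = 14.52.

14.52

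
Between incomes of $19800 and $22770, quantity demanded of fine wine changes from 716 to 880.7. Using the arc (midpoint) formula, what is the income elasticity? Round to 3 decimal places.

1.478

ΔQ = 880.7 − 716 = 164.7; midpoint Q̄ = (716 + 880.7)/2 = 798.35.
ΔI = 22770 − 19800 = 2970; midpoint Ī = (19800 + 22770)/2 = 21285.
η = (ΔQ/Q̄) ÷ (ΔI/Ī) = (164.7/798.35) ÷ (2970/21285) = 1.478.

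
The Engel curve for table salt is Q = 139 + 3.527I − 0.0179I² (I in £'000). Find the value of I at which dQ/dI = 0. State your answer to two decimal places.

98.52

dQ/dI = 3.527 − 0.0358I.
The good is inferior where dQ/dI < 0. Setting dQ/dI = 0 gives I = 3.527 / 0.0358 = 98.52.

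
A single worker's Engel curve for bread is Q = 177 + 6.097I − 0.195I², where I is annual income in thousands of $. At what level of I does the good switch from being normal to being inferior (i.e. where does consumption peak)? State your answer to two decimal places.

15.63

dQ/dI = 6.097 − 0.39I.
The good is inferior where dQ/dI < 0. Setting dQ/dI = 0 gives I = 6.097 / 0.39 = 15.63.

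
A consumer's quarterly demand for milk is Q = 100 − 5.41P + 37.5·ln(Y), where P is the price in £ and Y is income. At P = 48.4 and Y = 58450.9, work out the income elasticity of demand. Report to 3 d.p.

At P = 48.4, Y = 58450.9: Q = 249.754.
Holding P constant, ∂Q/∂Y = 37.5/Y = 0.000641564.
η_Y = (∂Q/∂Y)·(Y/Q) = 0.000641564 × (58450.9/249.754) = 0.150.

0.150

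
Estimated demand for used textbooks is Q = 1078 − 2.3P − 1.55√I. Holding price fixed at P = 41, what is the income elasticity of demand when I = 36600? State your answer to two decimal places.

-0.22

At P = 41, I = 36600: Q = 687.168.
Holding P constant, ∂Q/∂I = -1.55/(2√I) = -0.00405099.
η_I = (∂Q/∂I)·(I/Q) = -0.00405099 × (36600/687.168) = -0.22.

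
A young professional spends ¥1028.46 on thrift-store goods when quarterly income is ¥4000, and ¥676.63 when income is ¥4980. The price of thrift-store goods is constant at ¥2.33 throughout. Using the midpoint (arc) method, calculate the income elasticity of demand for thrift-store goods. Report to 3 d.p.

-1.891

With a constant price, Q₁ = 1028.46/2.33 = 441.399 and Q₂ = 676.63/2.33 = 290.399 (equivalently, work directly with expenditure since P cancels).
Midpoint %ΔQ = (676.63 − 1028.46)/852.55 = -0.41268; midpoint %ΔI = (4980 − 4000)/4490 = 0.21826.
η = -0.41268 / 0.21826 = -1.891.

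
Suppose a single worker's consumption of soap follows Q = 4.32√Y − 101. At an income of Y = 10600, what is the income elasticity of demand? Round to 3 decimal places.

At Y = 10600: Q = 343.771.
dQ/dY = 4.32/(2√Y) = 0.0209798 at this income.
η = (dQ/dY)·(Y/Q) = 0.0209798 × (10600/343.771) = 0.647.

0.647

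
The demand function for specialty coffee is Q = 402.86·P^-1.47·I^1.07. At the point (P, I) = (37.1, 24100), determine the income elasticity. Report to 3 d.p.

For a multiplicative demand Q = A·P^α·I^β, the income elasticity is β everywhere.
Here β = 1.07, so η = 1.070.

1.070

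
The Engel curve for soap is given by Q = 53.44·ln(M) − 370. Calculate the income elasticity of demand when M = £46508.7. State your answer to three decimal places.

At M = 46508.7: Q = 204.341.
dQ/dM = 53.44/M = 0.00114903 at this income.
η = (dQ/dM)·(M/Q) = 0.00114903 × (46508.7/204.341) = 0.262.

0.262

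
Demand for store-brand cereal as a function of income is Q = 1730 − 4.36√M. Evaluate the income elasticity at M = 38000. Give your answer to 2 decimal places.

-0.48

At M = 38000: Q = 880.080.
dQ/dM = -4.36/(2√M) = -0.0111832 at this income.
η = (dQ/dM)·(M/Q) = -0.0111832 × (38000/880.080) = -0.48.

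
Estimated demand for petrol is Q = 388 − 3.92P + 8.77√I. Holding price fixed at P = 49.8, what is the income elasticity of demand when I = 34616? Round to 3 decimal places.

0.447

At P = 49.8, I = 34616: Q = 1824.475.
Holding P constant, ∂Q/∂I = 8.77/(2√I) = 0.0235685.
η_I = (∂Q/∂I)·(I/Q) = 0.0235685 × (34616/1824.475) = 0.447.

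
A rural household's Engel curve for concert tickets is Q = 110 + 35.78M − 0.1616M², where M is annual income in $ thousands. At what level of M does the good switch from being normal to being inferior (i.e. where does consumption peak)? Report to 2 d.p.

dQ/dM = 35.78 − 0.3232M.
The good is inferior where dQ/dM < 0. Setting dQ/dM = 0 gives M = 35.78 / 0.3232 = 110.71.

110.71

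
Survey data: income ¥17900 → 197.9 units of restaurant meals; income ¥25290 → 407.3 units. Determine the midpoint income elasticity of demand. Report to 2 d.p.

ΔQ = 407.3 − 197.9 = 209.4; midpoint Q̄ = (197.9 + 407.3)/2 = 302.6.
ΔI = 25290 − 17900 = 7390; midpoint Ī = (17900 + 25290)/2 = 21595.
η = (ΔQ/Q̄) ÷ (ΔI/Ī) = (209.4/302.6) ÷ (7390/21595) = 2.02.

2.02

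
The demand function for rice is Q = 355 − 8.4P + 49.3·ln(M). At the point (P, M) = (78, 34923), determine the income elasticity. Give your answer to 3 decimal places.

0.229

At P = 78, M = 34923: Q = 215.522.
Holding P constant, ∂Q/∂M = 49.3/M = 0.00141168.
η_M = (∂Q/∂M)·(M/Q) = 0.00141168 × (34923/215.522) = 0.229.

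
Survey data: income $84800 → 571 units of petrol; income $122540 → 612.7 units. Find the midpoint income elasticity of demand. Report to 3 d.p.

0.194

ΔQ = 612.7 − 571 = 41.7; midpoint Q̄ = (571 + 612.7)/2 = 591.85.
ΔI = 122540 − 84800 = 37740; midpoint Ī = (84800 + 122540)/2 = 103670.
η = (ΔQ/Q̄) ÷ (ΔI/Ī) = (41.7/591.85) ÷ (37740/103670) = 0.194.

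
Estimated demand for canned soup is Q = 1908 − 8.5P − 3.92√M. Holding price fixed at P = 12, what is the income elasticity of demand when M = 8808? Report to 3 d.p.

-0.128

At P = 12, M = 8808: Q = 1438.104.
Holding P constant, ∂Q/∂M = -3.92/(2√M) = -0.0208842.
η_M = (∂Q/∂M)·(M/Q) = -0.0208842 × (8808/1438.104) = -0.128.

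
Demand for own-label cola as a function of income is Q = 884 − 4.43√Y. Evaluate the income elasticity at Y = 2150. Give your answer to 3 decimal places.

At Y = 2150: Q = 678.589.
dQ/dY = -4.43/(2√Y) = -0.0477699 at this income.
η = (dQ/dY)·(Y/Q) = -0.0477699 × (2150/678.589) = -0.151.

-0.151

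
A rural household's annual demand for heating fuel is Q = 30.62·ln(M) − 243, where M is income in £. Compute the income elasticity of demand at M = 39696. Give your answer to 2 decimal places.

0.38

At M = 39696: Q = 81.235.
dQ/dM = 30.62/M = 0.000771362 at this income.
η = (dQ/dM)·(M/Q) = 0.000771362 × (39696/81.235) = 0.38.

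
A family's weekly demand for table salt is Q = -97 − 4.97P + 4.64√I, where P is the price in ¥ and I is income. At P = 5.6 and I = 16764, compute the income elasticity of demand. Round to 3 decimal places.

At P = 5.6, I = 16764: Q = 475.936.
Holding P constant, ∂Q/∂I = 4.64/(2√I) = 0.0179184.
η_I = (∂Q/∂I)·(I/Q) = 0.0179184 × (16764/475.936) = 0.631.

0.631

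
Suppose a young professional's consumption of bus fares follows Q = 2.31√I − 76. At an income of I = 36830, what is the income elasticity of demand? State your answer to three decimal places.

At I = 36830: Q = 367.315.
dQ/dI = 2.31/(2√I) = 0.0060184 at this income.
η = (dQ/dI)·(I/Q) = 0.0060184 × (36830/367.315) = 0.603.

0.603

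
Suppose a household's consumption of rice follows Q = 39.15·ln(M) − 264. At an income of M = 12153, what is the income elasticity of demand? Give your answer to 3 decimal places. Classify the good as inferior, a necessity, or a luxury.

At M = 12153: Q = 104.219.
dQ/dM = 39.15/M = 0.00322143 at this income.
η = (dQ/dM)·(M/Q) = 0.00322143 × (12153/104.219) = 0.376.
Since 0 < η < 1, the good is a necessity.

0.376 (necessity)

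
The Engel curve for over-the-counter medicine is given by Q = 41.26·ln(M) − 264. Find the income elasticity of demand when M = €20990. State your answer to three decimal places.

0.281

At M = 20990: Q = 146.611.
dQ/dM = 41.26/M = 0.0019657 at this income.
η = (dQ/dM)·(M/Q) = 0.0019657 × (20990/146.611) = 0.281.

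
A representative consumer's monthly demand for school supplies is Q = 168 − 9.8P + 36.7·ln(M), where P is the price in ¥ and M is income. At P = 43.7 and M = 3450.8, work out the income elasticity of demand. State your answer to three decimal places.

0.948

At P = 43.7, M = 3450.8: Q = 38.711.
Holding P constant, ∂Q/∂M = 36.7/M = 0.0106352.
η_M = (∂Q/∂M)·(M/Q) = 0.0106352 × (3450.8/38.711) = 0.948.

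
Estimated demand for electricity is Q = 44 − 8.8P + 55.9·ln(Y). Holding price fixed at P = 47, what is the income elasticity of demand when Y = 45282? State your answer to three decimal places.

At P = 47, Y = 45282: Q = 229.685.
Holding P constant, ∂Q/∂Y = 55.9/Y = 0.00123449.
η_Y = (∂Q/∂Y)·(Y/Q) = 0.00123449 × (45282/229.685) = 0.243.

0.243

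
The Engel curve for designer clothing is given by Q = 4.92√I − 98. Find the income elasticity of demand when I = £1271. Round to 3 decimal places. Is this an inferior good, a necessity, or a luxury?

1.133 (luxury)

At I = 1271: Q = 77.403.
dQ/dI = 4.92/(2√I) = 0.0690021 at this income.
η = (dQ/dI)·(I/Q) = 0.0690021 × (1271/77.403) = 1.133.
Since η > 1, the good is a luxury.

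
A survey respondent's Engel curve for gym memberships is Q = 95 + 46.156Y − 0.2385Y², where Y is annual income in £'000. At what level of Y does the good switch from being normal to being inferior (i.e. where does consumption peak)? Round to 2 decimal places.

dQ/dY = 46.156 − 0.477Y.
The good is inferior where dQ/dY < 0. Setting dQ/dY = 0 gives Y = 46.156 / 0.477 = 96.76.

96.76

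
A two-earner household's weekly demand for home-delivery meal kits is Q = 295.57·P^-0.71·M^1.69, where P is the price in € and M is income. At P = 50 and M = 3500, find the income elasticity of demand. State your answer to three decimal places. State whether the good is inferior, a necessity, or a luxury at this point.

For a multiplicative demand Q = A·P^α·M^β, the income elasticity is β everywhere.
Here β = 1.69, so η = 1.690.
Since η > 1, this is a luxury.

1.690 (luxury)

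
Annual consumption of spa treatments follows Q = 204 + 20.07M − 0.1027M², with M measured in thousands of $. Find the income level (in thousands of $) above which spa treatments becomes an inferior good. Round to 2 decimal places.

97.71

dQ/dM = 20.07 − 0.2054M.
The good is inferior where dQ/dM < 0. Setting dQ/dM = 0 gives M = 20.07 / 0.2054 = 97.71.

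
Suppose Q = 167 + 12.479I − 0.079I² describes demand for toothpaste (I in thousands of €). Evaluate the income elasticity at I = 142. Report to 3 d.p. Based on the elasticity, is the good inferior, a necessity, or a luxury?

-4.086 (inferior good)

At I = 142: Q = 346.0620.
dQ/dI = 12.479 − 0.158I = -9.95700.
η = (dQ/dI)·(I/Q) = -9.95700 × (142/346.0620) = -4.086.
η < 0 ⇒ inferior good.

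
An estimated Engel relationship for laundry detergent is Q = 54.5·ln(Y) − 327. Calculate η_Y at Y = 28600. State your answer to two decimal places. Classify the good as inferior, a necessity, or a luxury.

0.23 (necessity)

At Y = 28600: Q = 232.233.
dQ/dY = 54.5/Y = 0.00190559 at this income.
η = (dQ/dY)·(Y/Q) = 0.00190559 × (28600/232.233) = 0.23.
Since 0 < η < 1, the good is a necessity.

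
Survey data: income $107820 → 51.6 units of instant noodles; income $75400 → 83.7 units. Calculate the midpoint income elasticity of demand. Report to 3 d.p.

-1.341

ΔQ = 83.7 − 51.6 = 32.1; midpoint Q̄ = (51.6 + 83.7)/2 = 67.65.
ΔI = 75400 − 107820 = -32420; midpoint Ī = (107820 + 75400)/2 = 91610.
η = (ΔQ/Q̄) ÷ (ΔI/Ī) = (32.1/67.65) ÷ (-32420/91610) = -1.341.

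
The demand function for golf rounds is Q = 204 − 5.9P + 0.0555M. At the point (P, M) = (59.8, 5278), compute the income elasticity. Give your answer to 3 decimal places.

2.033

At P = 59.8, M = 5278: Q = 144.109.
Holding P constant, ∂Q/∂M = 0.0555.
η_M = (∂Q/∂M)·(M/Q) = 0.0555 × (5278/144.109) = 2.033.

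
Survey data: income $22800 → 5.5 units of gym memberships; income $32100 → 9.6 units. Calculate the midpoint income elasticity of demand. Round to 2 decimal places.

1.60

ΔQ = 9.6 − 5.5 = 4.1; midpoint Q̄ = (5.5 + 9.6)/2 = 7.55.
ΔI = 32100 − 22800 = 9300; midpoint Ī = (22800 + 32100)/2 = 27450.
η = (ΔQ/Q̄) ÷ (ΔI/Ī) = (4.1/7.55) ÷ (9300/27450) = 1.60.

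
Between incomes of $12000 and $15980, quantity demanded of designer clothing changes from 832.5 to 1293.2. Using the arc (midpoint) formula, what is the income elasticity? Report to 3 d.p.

1.524

ΔQ = 1293.2 − 832.5 = 460.7; midpoint Q̄ = (832.5 + 1293.2)/2 = 1062.85.
ΔI = 15980 − 12000 = 3980; midpoint Ī = (12000 + 15980)/2 = 13990.
η = (ΔQ/Q̄) ÷ (ΔI/Ī) = (460.7/1062.85) ÷ (3980/13990) = 1.524.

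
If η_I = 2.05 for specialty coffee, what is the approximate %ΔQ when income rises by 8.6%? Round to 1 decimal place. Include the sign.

%ΔQ ≈ η × %ΔI = 2.05 × 8.6% = 17.6%.

17.6%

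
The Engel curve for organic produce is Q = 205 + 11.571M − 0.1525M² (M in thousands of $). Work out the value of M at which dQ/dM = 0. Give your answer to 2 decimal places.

dQ/dM = 11.571 − 0.305M.
The good is inferior where dQ/dM < 0. Setting dQ/dM = 0 gives M = 11.571 / 0.305 = 37.94.

37.94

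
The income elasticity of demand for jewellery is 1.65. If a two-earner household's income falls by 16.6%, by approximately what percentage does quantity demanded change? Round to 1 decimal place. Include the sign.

%ΔQ ≈ η × %ΔI = 1.65 × (-16.6%) = -27.4%.

-27.4%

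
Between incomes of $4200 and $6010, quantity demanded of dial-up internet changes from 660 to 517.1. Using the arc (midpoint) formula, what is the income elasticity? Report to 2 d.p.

-0.68

ΔQ = 517.1 − 660 = -142.9; midpoint Q̄ = (660 + 517.1)/2 = 588.55.
ΔI = 6010 − 4200 = 1810; midpoint Ī = (4200 + 6010)/2 = 5105.
η = (ΔQ/Q̄) ÷ (ΔI/Ī) = (-142.9/588.55) ÷ (1810/5105) = -0.68.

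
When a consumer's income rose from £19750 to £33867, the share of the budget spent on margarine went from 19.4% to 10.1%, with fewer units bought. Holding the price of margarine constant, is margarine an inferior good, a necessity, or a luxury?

Quantity demanded falls as income rises, so η < 0.

inferior good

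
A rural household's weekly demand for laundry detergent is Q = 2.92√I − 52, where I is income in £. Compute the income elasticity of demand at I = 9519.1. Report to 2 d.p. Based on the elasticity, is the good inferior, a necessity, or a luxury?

At I = 9519.1: Q = 232.892.
dQ/dI = 2.92/(2√I) = 0.0149642 at this income.
η = (dQ/dI)·(I/Q) = 0.0149642 × (9519.1/232.892) = 0.61.
Since 0 < η < 1, the good is a necessity.

0.61 (necessity)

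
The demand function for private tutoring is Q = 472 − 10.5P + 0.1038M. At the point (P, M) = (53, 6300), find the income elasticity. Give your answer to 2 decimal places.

1.15

At P = 53, M = 6300: Q = 569.440.
Holding P constant, ∂Q/∂M = 0.1038.
η_M = (∂Q/∂M)·(M/Q) = 0.1038 × (6300/569.440) = 1.15.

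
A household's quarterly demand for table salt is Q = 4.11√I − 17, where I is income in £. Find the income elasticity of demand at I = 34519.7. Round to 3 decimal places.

At I = 34519.7: Q = 746.617.
dQ/dI = 4.11/(2√I) = 0.0110606 at this income.
η = (dQ/dI)·(I/Q) = 0.0110606 × (34519.7/746.617) = 0.511.

0.511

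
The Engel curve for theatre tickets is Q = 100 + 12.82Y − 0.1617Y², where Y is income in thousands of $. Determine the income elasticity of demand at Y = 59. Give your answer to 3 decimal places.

At Y = 59: Q = 293.5023.
dQ/dY = 12.82 − 0.3234Y = -6.26060.
η = (dQ/dY)·(Y/Q) = -6.26060 × (59/293.5023) = -1.259.

-1.259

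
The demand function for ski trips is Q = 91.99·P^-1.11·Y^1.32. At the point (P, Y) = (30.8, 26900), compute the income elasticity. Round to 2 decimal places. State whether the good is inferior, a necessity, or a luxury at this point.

For a multiplicative demand Q = A·P^α·Y^β, the income elasticity is β everywhere.
Here β = 1.32, so η = 1.32.
Since η > 1, this is a luxury.

1.32 (luxury)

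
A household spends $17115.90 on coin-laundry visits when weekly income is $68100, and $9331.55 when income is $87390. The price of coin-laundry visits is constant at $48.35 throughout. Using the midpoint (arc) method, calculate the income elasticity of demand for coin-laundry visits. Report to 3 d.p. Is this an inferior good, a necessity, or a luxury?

With a constant price, Q₁ = 17115.90/48.35 = 354.000 and Q₂ = 9331.55/48.35 = 193.000 (equivalently, work directly with expenditure since P cancels).
Midpoint %ΔQ = (9331.55 − 17115.90)/13223.73 = -0.58867; midpoint %ΔI = (87390 − 68100)/77745 = 0.24812.
η = -0.58867 / 0.24812 = -2.373.
η < 0 ⇒ inferior good.

-2.373 (inferior good)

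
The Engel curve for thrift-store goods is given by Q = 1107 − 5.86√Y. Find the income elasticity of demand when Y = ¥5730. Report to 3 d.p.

At Y = 5730: Q = 663.417.
dQ/dY = -5.86/(2√Y) = -0.0387071 at this income.
η = (dQ/dY)·(Y/Q) = -0.0387071 × (5730/663.417) = -0.334.

-0.334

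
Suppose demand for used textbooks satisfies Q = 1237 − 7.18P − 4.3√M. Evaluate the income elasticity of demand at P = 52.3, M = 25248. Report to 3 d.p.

At P = 52.3, M = 25248: Q = 178.232.
Holding P constant, ∂Q/∂M = -4.3/(2√M) = -0.0135308.
η_M = (∂Q/∂M)·(M/Q) = -0.0135308 × (25248/178.232) = -1.917.

-1.917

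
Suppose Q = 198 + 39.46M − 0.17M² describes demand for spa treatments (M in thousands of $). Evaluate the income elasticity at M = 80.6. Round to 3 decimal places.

0.427

At M = 80.6: Q = 2274.0948.
dQ/dM = 39.46 − 0.34M = 12.05600.
η = (dQ/dM)·(M/Q) = 12.05600 × (80.6/2274.0948) = 0.427.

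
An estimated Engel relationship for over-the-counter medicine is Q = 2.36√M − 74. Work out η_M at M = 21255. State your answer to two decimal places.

0.64

At M = 21255: Q = 270.067.
dQ/dM = 2.36/(2√M) = 0.00809378 at this income.
η = (dQ/dM)·(M/Q) = 0.00809378 × (21255/270.067) = 0.64.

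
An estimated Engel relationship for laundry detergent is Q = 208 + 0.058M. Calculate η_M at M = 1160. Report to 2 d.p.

At M = 1160: Q = 275.280.
dQ/dM = 0.058.
η = (dQ/dM)·(M/Q) = 0.058 × (1160/275.280) = 0.24.

0.24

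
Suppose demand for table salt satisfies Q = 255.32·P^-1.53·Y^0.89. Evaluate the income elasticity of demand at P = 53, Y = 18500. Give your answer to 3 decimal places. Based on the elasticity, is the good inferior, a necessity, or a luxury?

For a multiplicative demand Q = A·P^α·Y^β, the income elasticity is β everywhere.
Here β = 0.89, so η = 0.890.
Since 0 < η < 1, this is a necessity.

0.890 (necessity)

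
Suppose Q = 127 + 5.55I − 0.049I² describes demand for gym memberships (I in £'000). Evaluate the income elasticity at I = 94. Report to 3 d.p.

-1.596

At I = 94: Q = 215.7360.
dQ/dI = 5.55 − 0.098I = -3.66200.
η = (dQ/dI)·(I/Q) = -3.66200 × (94/215.7360) = -1.596.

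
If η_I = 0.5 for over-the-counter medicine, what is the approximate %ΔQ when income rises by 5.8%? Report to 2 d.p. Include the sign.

%ΔQ ≈ η × %ΔI = 0.5 × 5.8% = 2.90%.

2.90%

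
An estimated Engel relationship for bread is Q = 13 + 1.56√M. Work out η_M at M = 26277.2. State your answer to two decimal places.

0.48

At M = 26277.2: Q = 265.880.
dQ/dM = 1.56/(2√M) = 0.00481177 at this income.
η = (dQ/dM)·(M/Q) = 0.00481177 × (26277.2/265.880) = 0.48.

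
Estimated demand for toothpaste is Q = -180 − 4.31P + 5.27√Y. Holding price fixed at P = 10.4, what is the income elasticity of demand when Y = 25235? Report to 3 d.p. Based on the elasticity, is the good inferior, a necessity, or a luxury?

At P = 10.4, Y = 25235: Q = 612.343.
Holding P constant, ∂Q/∂Y = 5.27/(2√Y) = 0.0165874.
η_Y = (∂Q/∂Y)·(Y/Q) = 0.0165874 × (25235/612.343) = 0.684.
Since 0 < η < 1, this is a necessity.

0.684 (necessity)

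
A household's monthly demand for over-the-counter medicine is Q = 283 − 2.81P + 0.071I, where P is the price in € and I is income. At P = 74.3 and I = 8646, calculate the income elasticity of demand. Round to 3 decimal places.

At P = 74.3, I = 8646: Q = 688.083.
Holding P constant, ∂Q/∂I = 0.071.
η_I = (∂Q/∂I)·(I/Q) = 0.071 × (8646/688.083) = 0.892.

0.892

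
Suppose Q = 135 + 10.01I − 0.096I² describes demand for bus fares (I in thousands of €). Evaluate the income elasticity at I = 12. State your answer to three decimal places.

0.383

At I = 12: Q = 241.2960.
dQ/dI = 10.01 − 0.192I = 7.70600.
η = (dQ/dI)·(I/Q) = 7.70600 × (12/241.2960) = 0.383.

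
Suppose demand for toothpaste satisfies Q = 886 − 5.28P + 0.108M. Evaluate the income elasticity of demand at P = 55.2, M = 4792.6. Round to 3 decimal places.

At P = 55.2, M = 4792.6: Q = 1112.145.
Holding P constant, ∂Q/∂M = 0.108.
η_M = (∂Q/∂M)·(M/Q) = 0.108 × (4792.6/1112.145) = 0.465.

0.465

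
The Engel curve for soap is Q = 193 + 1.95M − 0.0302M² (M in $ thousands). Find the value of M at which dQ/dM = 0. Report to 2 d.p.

dQ/dM = 1.95 − 0.0604M.
The good is inferior where dQ/dM < 0. Setting dQ/dM = 0 gives M = 1.95 / 0.0604 = 32.28.

32.28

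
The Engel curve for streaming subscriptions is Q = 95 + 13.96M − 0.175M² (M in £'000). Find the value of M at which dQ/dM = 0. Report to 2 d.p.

dQ/dM = 13.96 − 0.35M.
The good is inferior where dQ/dM < 0. Setting dQ/dM = 0 gives M = 13.96 / 0.35 = 39.89.

39.89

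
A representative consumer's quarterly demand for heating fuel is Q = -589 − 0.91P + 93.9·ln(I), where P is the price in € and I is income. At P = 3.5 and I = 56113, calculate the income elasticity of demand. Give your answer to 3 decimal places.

0.216

At P = 3.5, I = 56113: Q = 434.623.
Holding P constant, ∂Q/∂I = 93.9/I = 0.00167341.
η_I = (∂Q/∂I)·(I/Q) = 0.00167341 × (56113/434.623) = 0.216.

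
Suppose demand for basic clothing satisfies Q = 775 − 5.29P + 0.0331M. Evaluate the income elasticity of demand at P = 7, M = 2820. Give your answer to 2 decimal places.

0.11

At P = 7, M = 2820: Q = 831.312.
Holding P constant, ∂Q/∂M = 0.0331.
η_M = (∂Q/∂M)·(M/Q) = 0.0331 × (2820/831.312) = 0.11.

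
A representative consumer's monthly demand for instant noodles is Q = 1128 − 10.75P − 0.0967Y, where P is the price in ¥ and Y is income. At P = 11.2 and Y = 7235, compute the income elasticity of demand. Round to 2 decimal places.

-2.27

At P = 11.2, Y = 7235: Q = 307.976.
Holding P constant, ∂Q/∂Y = −0.0967.
η_Y = (∂Q/∂Y)·(Y/Q) = -0.0967 × (7235/307.976) = -2.27.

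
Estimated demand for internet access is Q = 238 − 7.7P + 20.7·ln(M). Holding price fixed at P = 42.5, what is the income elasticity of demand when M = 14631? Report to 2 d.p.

At P = 42.5, M = 14631: Q = 109.282.
Holding P constant, ∂Q/∂M = 20.7/M = 0.0014148.
η_M = (∂Q/∂M)·(M/Q) = 0.0014148 × (14631/109.282) = 0.19.

0.19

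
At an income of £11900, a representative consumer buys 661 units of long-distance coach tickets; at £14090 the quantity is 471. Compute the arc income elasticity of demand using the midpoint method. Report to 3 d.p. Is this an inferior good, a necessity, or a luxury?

-1.992 (inferior good)

ΔQ = 471 − 661 = -190; midpoint Q̄ = (661 + 471)/2 = 566.
ΔI = 14090 − 11900 = 2190; midpoint Ī = (11900 + 14090)/2 = 12995.
η = (ΔQ/Q̄) ÷ (ΔI/Ī) = (-190/566) ÷ (2190/12995) = -1.992.
η < 0 ⇒ inferior good.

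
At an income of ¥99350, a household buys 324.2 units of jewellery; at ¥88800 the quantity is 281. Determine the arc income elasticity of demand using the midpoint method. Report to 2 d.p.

ΔQ = 281 − 324.2 = -43.2; midpoint Q̄ = (324.2 + 281)/2 = 302.6.
ΔI = 88800 − 99350 = -10550; midpoint Ī = (99350 + 88800)/2 = 94075.
η = (ΔQ/Q̄) ÷ (ΔI/Ī) = (-43.2/302.6) ÷ (-10550/94075) = 1.27.

1.27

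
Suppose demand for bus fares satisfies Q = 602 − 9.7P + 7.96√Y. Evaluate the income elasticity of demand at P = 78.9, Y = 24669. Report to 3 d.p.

0.575

At P = 78.9, Y = 24669: Q = 1086.897.
Holding P constant, ∂Q/∂Y = 7.96/(2√Y) = 0.02534.
η_Y = (∂Q/∂Y)·(Y/Q) = 0.02534 × (24669/1086.897) = 0.575.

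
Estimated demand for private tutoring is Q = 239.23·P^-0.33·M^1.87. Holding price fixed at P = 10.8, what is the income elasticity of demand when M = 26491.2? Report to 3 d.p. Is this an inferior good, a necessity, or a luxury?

For a multiplicative demand Q = A·P^α·M^β, the income elasticity is β everywhere.
Here β = 1.87, so η = 1.870.
Since η > 1, this is a luxury.

1.870 (luxury)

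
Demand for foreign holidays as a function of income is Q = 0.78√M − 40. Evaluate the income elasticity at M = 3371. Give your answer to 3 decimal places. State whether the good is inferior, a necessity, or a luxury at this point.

4.283 (luxury)

At M = 3371: Q = 5.287.
dQ/dM = 0.78/(2√M) = 0.00671715 at this income.
η = (dQ/dM)·(M/Q) = 0.00671715 × (3371/5.287) = 4.283.
Since η > 1, the good is a luxury.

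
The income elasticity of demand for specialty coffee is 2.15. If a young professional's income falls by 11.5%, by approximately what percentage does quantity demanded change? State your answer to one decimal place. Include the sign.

-24.7%

%ΔQ ≈ η × %ΔI = 2.15 × (-11.5%) = -24.7%.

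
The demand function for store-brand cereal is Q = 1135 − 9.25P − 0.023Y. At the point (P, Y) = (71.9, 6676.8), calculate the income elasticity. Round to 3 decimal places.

At P = 71.9, Y = 6676.8: Q = 316.359.
Holding P constant, ∂Q/∂Y = −0.023.
η_Y = (∂Q/∂Y)·(Y/Q) = -0.023 × (6676.8/316.359) = -0.485.

-0.485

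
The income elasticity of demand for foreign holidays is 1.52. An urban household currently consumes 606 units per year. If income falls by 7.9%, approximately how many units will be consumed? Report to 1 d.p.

533.2

%ΔQ ≈ η × %ΔI = 1.52 × (-7.9%) = -12.008%.
New Q ≈ 606 × (1 − 0.12008) = 533.2.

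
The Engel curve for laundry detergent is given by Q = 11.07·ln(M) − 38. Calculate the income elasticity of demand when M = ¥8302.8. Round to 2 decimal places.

0.18

At M = 8302.8: Q = 61.900.
dQ/dM = 11.07/M = 0.00133329 at this income.
η = (dQ/dM)·(M/Q) = 0.00133329 × (8302.8/61.900) = 0.18.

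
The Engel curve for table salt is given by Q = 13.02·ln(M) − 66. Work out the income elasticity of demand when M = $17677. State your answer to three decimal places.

At M = 17677: Q = 61.336.
dQ/dM = 13.02/M = 0.00073655 at this income.
η = (dQ/dM)·(M/Q) = 0.00073655 × (17677/61.336) = 0.212.

0.212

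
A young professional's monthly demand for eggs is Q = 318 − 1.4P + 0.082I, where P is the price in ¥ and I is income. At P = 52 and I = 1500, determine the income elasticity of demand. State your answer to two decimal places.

At P = 52, I = 1500: Q = 368.200.
Holding P constant, ∂Q/∂I = 0.082.
η_I = (∂Q/∂I)·(I/Q) = 0.082 × (1500/368.200) = 0.33.

0.33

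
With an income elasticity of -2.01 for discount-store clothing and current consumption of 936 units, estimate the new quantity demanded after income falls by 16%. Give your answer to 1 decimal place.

1237.0

%ΔQ ≈ η × %ΔI = -2.01 × (-16%) = 32.16%.
New Q ≈ 936 × (1 + 0.3216) = 1237.0.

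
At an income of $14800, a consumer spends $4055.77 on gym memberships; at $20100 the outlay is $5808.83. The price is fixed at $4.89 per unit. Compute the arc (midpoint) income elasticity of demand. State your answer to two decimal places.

With a constant price, Q₁ = 4055.77/4.89 = 829.401 and Q₂ = 5808.83/4.89 = 1187.900 (equivalently, work directly with expenditure since P cancels).
Midpoint %ΔQ = (5808.83 − 4055.77)/4932.30 = 0.35542; midpoint %ΔI = (20100 − 14800)/17450 = 0.30372.
η = 0.35542 / 0.30372 = 1.17.

1.17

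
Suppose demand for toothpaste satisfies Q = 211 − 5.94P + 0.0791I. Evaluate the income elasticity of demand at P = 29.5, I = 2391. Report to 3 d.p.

0.841

At P = 29.5, I = 2391: Q = 224.898.
Holding P constant, ∂Q/∂I = 0.0791.
η_I = (∂Q/∂I)·(I/Q) = 0.0791 × (2391/224.898) = 0.841.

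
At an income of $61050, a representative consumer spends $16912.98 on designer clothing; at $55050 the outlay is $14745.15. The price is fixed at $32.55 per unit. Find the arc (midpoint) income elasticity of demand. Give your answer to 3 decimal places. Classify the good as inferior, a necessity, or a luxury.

1.325 (luxury)

With a constant price, Q₁ = 16912.98/32.55 = 519.600 and Q₂ = 14745.15/32.55 = 453.000 (equivalently, work directly with expenditure since P cancels).
Midpoint %ΔQ = (14745.15 − 16912.98)/15829.06 = -0.13695; midpoint %ΔI = (55050 − 61050)/58050 = -0.10336.
η = -0.13695 / -0.10336 = 1.325.
η > 1 ⇒ luxury.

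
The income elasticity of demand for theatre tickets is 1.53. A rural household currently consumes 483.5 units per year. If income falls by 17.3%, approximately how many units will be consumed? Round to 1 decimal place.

355.5

%ΔQ ≈ η × %ΔI = 1.53 × (-17.3%) = -26.469%.
New Q ≈ 483.5 × (1 − 0.26469) = 355.5.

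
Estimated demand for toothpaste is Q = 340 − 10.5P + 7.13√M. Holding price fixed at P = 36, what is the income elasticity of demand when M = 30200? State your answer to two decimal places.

At P = 36, M = 30200: Q = 1201.062.
Holding P constant, ∂Q/∂M = 7.13/(2√M) = 0.0205143.
η_M = (∂Q/∂M)·(M/Q) = 0.0205143 × (30200/1201.062) = 0.52.

0.52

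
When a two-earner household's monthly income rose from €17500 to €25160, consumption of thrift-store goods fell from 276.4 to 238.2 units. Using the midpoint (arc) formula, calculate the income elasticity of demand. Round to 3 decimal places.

-0.413

ΔQ = 238.2 − 276.4 = -38.2; midpoint Q̄ = (276.4 + 238.2)/2 = 257.3.
ΔI = 25160 − 17500 = 7660; midpoint Ī = (17500 + 25160)/2 = 21330.
η = (ΔQ/Q̄) ÷ (ΔI/Ī) = (-38.2/257.3) ÷ (7660/21330) = -0.413.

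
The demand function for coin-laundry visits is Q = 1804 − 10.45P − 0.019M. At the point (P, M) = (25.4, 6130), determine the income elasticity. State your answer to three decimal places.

At P = 25.4, M = 6130: Q = 1422.100.
Holding P constant, ∂Q/∂M = −0.019.
η_M = (∂Q/∂M)·(M/Q) = -0.019 × (6130/1422.100) = -0.082.

-0.082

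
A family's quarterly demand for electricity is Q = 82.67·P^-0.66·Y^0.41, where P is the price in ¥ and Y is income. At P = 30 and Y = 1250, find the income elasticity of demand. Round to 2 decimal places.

0.41

For a multiplicative demand Q = A·P^α·Y^β, the income elasticity is β everywhere.
Here β = 0.41, so η = 0.41.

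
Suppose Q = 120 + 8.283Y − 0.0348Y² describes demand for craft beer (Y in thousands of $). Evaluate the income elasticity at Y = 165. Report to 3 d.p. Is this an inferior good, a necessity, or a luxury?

-0.979 (inferior good)

At Y = 165: Q = 539.2650.
dQ/dY = 8.283 − 0.0696Y = -3.20100.
η = (dQ/dY)·(Y/Q) = -3.20100 × (165/539.2650) = -0.979.
η < 0 ⇒ inferior good.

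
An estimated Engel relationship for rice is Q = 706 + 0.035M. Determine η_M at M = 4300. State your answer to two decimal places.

0.18

At M = 4300: Q = 856.500.
dQ/dM = 0.035.
η = (dQ/dM)·(M/Q) = 0.035 × (4300/856.500) = 0.18.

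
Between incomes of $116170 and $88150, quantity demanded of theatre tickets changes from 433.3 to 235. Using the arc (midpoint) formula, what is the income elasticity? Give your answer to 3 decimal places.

2.164

ΔQ = 235 − 433.3 = -198.3; midpoint Q̄ = (433.3 + 235)/2 = 334.15.
ΔI = 88150 − 116170 = -28020; midpoint Ī = (116170 + 88150)/2 = 102160.
η = (ΔQ/Q̄) ÷ (ΔI/Ī) = (-198.3/334.15) ÷ (-28020/102160) = 2.164.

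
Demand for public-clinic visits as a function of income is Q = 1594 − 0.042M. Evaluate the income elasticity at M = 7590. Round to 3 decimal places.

-0.250

At M = 7590: Q = 1275.220.
dQ/dM = −0.042.
η = (dQ/dM)·(M/Q) = -0.042 × (7590/1275.220) = -0.250.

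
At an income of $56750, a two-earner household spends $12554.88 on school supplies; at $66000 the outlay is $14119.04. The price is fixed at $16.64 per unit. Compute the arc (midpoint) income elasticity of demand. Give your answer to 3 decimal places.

With a constant price, Q₁ = 12554.88/16.64 = 754.500 and Q₂ = 14119.04/16.64 = 848.500 (equivalently, work directly with expenditure since P cancels).
Midpoint %ΔQ = (14119.04 − 12554.88)/13336.96 = 0.11728; midpoint %ΔI = (66000 − 56750)/61375 = 0.15071.
η = 0.11728 / 0.15071 = 0.778.

0.778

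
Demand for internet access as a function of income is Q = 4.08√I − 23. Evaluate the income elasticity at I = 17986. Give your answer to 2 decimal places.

At I = 17986: Q = 524.177.
dQ/dI = 4.08/(2√I) = 0.0152112 at this income.
η = (dQ/dI)·(I/Q) = 0.0152112 × (17986/524.177) = 0.52.

0.52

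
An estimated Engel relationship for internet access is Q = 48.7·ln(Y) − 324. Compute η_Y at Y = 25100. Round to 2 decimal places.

At Y = 25100: Q = 169.361.
dQ/dY = 48.7/Y = 0.00194024 at this income.
η = (dQ/dY)·(Y/Q) = 0.00194024 × (25100/169.361) = 0.29.

0.29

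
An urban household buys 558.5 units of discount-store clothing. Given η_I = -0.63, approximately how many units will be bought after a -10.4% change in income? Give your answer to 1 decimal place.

595.1

%ΔQ ≈ η × %ΔI = -0.63 × (-10.4%) = 6.552%.
New Q ≈ 558.5 × (1 + 0.06552) = 595.1.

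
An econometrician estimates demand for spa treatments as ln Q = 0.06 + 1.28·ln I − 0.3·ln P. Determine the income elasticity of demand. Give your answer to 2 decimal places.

1.28

In a log-linear demand, the coefficient on ln I is the income elasticity.
So η = 1.28.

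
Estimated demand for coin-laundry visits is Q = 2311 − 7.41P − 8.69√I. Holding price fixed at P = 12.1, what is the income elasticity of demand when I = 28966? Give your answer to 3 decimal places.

-0.996

At P = 12.1, I = 28966: Q = 742.353.
Holding P constant, ∂Q/∂I = -8.69/(2√I) = -0.0255297.
η_I = (∂Q/∂I)·(I/Q) = -0.0255297 × (28966/742.353) = -0.996.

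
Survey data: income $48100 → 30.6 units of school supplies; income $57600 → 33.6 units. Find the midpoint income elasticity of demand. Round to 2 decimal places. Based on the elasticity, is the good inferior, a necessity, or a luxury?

0.52 (necessity)

ΔQ = 33.6 − 30.6 = 3; midpoint Q̄ = (30.6 + 33.6)/2 = 32.1.
ΔI = 57600 − 48100 = 9500; midpoint Ī = (48100 + 57600)/2 = 52850.
η = (ΔQ/Q̄) ÷ (ΔI/Ī) = (3/32.1) ÷ (9500/52850) = 0.52.
0 < η < 1 ⇒ necessity.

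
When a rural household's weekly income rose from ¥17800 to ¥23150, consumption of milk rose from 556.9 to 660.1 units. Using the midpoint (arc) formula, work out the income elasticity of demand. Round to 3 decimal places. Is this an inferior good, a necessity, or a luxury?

ΔQ = 660.1 − 556.9 = 103.2; midpoint Q̄ = (556.9 + 660.1)/2 = 608.5.
ΔI = 23150 − 17800 = 5350; midpoint Ī = (17800 + 23150)/2 = 20475.
η = (ΔQ/Q̄) ÷ (ΔI/Ī) = (103.2/608.5) ÷ (5350/20475) = 0.649.
0 < η < 1 ⇒ necessity.

0.649 (necessity)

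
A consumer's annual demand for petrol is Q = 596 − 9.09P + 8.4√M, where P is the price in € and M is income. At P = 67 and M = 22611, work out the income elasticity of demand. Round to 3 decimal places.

At P = 67, M = 22611: Q = 1250.074.
Holding P constant, ∂Q/∂M = 8.4/(2√M) = 0.0279312.
η_M = (∂Q/∂M)·(M/Q) = 0.0279312 × (22611/1250.074) = 0.505.

0.505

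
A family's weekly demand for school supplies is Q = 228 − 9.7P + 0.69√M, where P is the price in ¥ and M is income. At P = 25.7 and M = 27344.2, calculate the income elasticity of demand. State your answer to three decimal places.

0.615

At P = 25.7, M = 27344.2: Q = 92.809.
Holding P constant, ∂Q/∂M = 0.69/(2√M) = 0.00208635.
η_M = (∂Q/∂M)·(M/Q) = 0.00208635 × (27344.2/92.809) = 0.615.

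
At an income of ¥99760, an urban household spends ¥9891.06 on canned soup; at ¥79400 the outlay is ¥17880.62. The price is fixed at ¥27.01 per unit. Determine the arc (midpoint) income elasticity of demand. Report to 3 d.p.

With a constant price, Q₁ = 9891.06/27.01 = 366.200 and Q₂ = 17880.62/27.01 = 662.000 (equivalently, work directly with expenditure since P cancels).
Midpoint %ΔQ = (17880.62 − 9891.06)/13885.84 = 0.57537; midpoint %ΔI = (79400 − 99760)/89580 = -0.22728.
η = 0.57537 / -0.22728 = -2.532.

-2.532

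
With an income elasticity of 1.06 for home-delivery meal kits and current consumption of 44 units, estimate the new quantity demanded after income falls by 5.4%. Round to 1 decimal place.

41.5

%ΔQ ≈ η × %ΔI = 1.06 × (-5.4%) = -5.724%.
New Q ≈ 44 × (1 − 0.05724) = 41.5.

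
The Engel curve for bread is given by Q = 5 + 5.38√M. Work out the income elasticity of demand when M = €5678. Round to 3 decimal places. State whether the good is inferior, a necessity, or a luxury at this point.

At M = 5678: Q = 410.396.
dQ/dM = 5.38/(2√M) = 0.0356989 at this income.
η = (dQ/dM)·(M/Q) = 0.0356989 × (5678/410.396) = 0.494.
Since 0 < η < 1, the good is a necessity.

0.494 (necessity)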